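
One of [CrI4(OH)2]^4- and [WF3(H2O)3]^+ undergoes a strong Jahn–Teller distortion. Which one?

[CrI4(OH)2]^4-: Summing ligand charges against the −4 overall charge gives an oxidation state of +2 for chromium. Group 6 minus oxidation state 2 gives a d⁴ configuration. Hydroxide and iodide are weak-field ligands for a first-row metal, so the complex is high-spin. The t₂g³e_g¹ (high-spin) configuration has an unevenly filled e_g set; the Jahn–Teller theorem predicts a tetragonal distortion (typically axial elongation) to lift the degeneracy.
[WF3(H2O)3]^+: Ligand charges: each fluoride is −1; water is neutral. With an overall charge of +1 the tungsten centre must be in the +4 oxidation state. W sits in group 6, so the d-electron count is 6 − 4 = 2. The d² configuration leaves the e_g set evenly filled (or empty) — no strong Jahn–Teller driving force.

[CrI4(OH)2]^4-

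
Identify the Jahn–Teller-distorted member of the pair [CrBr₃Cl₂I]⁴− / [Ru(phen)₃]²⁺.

[CrBr₃Cl₂I]⁴−: Each bromide is −1; each chloride is −1; each iodide is −1; balancing the −4 overall charge requires Cr(II). Group 6 minus oxidation state 2 gives a d⁴ configuration. Bromide, chloride, and iodide are weak-field ligands for a first-row metal, so the complex is high-spin. The t₂g³e_g¹ (high-spin) configuration has an unevenly filled e_g set; the Jahn–Teller theorem predicts a tetragonal distortion (typically axial elongation) to lift the degeneracy.
[Ru(phen)₃]²⁺: Ligand charges: 1,10-phenanthroline is neutral. With an overall charge of +2 the ruthenium centre must be in the +2 oxidation state. Group 8 minus oxidation state 2 gives a d⁶ configuration. A 4d ion has a large Δₒ and is invariably low-spin. The d⁶ configuration leaves the e_g set evenly filled (or empty) — no strong Jahn–Teller driving force.

[CrBr₃Cl₂I]⁴−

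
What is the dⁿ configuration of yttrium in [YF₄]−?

d0

Summing ligand charges against the −1 overall charge gives an oxidation state of +3 for yttrium.
Group 3 minus oxidation state 3 gives a d⁰ configuration.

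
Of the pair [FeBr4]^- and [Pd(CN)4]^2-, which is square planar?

[Pd(CN)4]^2-

For [FeBr4]^-: Each bromide is −1; balancing the −1 overall charge requires Fe(III). Fe sits in group 8, so the d-electron count is 8 − 3 = 5. A high-spin d⁵ ion has zero CFSE in either geometry, so four ligands adopt the sterically favoured tetrahedral geometry. → tetrahedral.
For [Pd(CN)4]^2-: Ligand charges: each cyanide is −1. With an overall charge of −2 the palladium centre must be in the +2 oxidation state. Group 10 minus oxidation state 2 gives a d⁸ configuration. A 4d d⁸ ion has a large crystal-field splitting; square planar leaves the high-energy d_{x²−y²} orbital empty and maximises CFSE. → square planar.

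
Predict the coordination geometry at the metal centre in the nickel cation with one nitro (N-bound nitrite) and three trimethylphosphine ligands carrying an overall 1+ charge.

Ligand charges: each nitro (N-bound nitrite) is −1; trimethylphosphine is neutral. With an overall charge of +1 the nickel centre must be in the +2 oxidation state.
Ni sits in group 10, so the d-electron count is 10 − 2 = 8.
Coordination number: 4.
Nitro (N-bound nitrite) and trimethylphosphine are strong-field ligands (high in the spectrochemical series).
A 3d d⁸ ion with strong-field ligands gains enough CFSE to favour square planar over tetrahedral.

square planar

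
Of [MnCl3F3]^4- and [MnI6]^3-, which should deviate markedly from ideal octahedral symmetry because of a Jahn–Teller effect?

[MnCl3F3]^4-: Summing ligand charges against the −4 overall charge gives an oxidation state of +2 for manganese. Group 7 minus oxidation state 2 gives a d⁵ configuration. Chloride and fluoride are weak-field ligands for a first-row metal, so the complex is high-spin. The d⁵ configuration leaves the e_g set evenly filled (or empty) — no strong Jahn–Teller driving force.
[MnI6]^3-: Each iodide is −1; balancing the −3 overall charge requires Mn(III). Manganese is a group-7 element; Mn(III) is therefore d⁴. Iodide is a weak-field ligand for a first-row metal, so the complex is high-spin. The t₂g³e_g¹ (high-spin) configuration has an unevenly filled e_g set; the Jahn–Teller theorem predicts a tetragonal distortion (typically axial elongation) to lift the degeneracy.

[MnI6]^3-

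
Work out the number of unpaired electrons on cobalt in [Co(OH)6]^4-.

Each hydroxide is −1; balancing the −4 overall charge requires Co(II).
Group 9 minus oxidation state 2 gives a d⁷ configuration.
The spin state decides the count: Hydroxide is a weak-field ligand for a first-row metal, so the complex is high-spin.
An octahedral high-spin d⁷ ion is t₂g⁵e_g², giving 3 unpaired electrons.

3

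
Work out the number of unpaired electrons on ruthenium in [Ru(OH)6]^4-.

0 unpaired electrons

Ligand charges: each hydroxide is −1. With an overall charge of −4 the ruthenium centre must be in the +2 oxidation state.
Group 8 minus oxidation state 2 gives a d⁶ configuration.
The spin state decides the count: a 4d ion has a large Δₒ and is invariably low-spin.
An octahedral low-spin d⁶ ion is t₂g⁶e_g⁰, giving 0 unpaired electrons.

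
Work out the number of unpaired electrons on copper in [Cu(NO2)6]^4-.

Summing ligand charges against the −4 overall charge gives an oxidation state of +2 for copper.
Cu sits in group 11, so the d-electron count is 11 − 2 = 9.
In an octahedral field the d⁹ configuration is t₂g⁶e_g³ (only one arrangement possible), giving 1 unpaired electron.

1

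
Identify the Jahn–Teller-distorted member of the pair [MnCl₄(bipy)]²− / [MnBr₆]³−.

[MnBr₆]³−

[MnCl₄(bipy)]²−: Ligand charges: each chloride is −1; 2,2′-bipyridine is neutral. With an overall charge of −2 the manganese centre must be in the +2 oxidation state. Manganese is a group-7 element; Mn(II) is therefore d⁵. Chloride is a weak-field ligand for a first-row metal, so the complex is high-spin. The d⁵ configuration leaves the e_g set evenly filled (or empty) — no strong Jahn–Teller driving force.
[MnBr₆]³−: Each bromide is −1; balancing the −3 overall charge requires Mn(III). Manganese is a group-7 element; Mn(III) is therefore d⁴. Bromide is a weak-field ligand for a first-row metal, so the complex is high-spin. The t₂g³e_g¹ (high-spin) configuration has an unevenly filled e_g set; the Jahn–Teller theorem predicts a tetragonal distortion (typically axial elongation) to lift the degeneracy.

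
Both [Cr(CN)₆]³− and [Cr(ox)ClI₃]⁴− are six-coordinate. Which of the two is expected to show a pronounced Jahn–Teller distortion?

[Cr(ox)ClI₃]⁴−

[Cr(CN)₆]³−: Each cyanide is −1; balancing the −3 overall charge requires Cr(III). Chromium is a group-6 element; Cr(III) is therefore d³. The d³ configuration leaves the e_g set evenly filled (or empty) — no strong Jahn–Teller driving force.
[Cr(ox)ClI₃]⁴−: Summing ligand charges against the −4 overall charge gives an oxidation state of +2 for chromium. Chromium is a group-6 element; Cr(II) is therefore d⁴. Chloride, iodide, and oxalate are weak-field ligands for a first-row metal, so the complex is high-spin. The t₂g³e_g¹ (high-spin) configuration has an unevenly filled e_g set; the Jahn–Teller theorem predicts a tetragonal distortion (typically axial elongation) to lift the degeneracy.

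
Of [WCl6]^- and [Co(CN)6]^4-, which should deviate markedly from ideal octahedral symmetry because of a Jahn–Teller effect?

[WCl6]^-: Summing ligand charges against the −1 overall charge gives an oxidation state of +5 for tungsten. Tungsten is a group-6 element; W(V) is therefore d¹. The d¹ configuration leaves the e_g set evenly filled (or empty) — no strong Jahn–Teller driving force.
[Co(CN)6]^4-: Summing ligand charges against the −4 overall charge gives an oxidation state of +2 for cobalt. Co sits in group 9, so the d-electron count is 9 − 2 = 7. Cyanide is a strong-field ligand (high in the spectrochemical series) for a first-row metal, so the complex is low-spin. The t₂g⁶e_g¹ (low-spin) configuration has an unevenly filled e_g set; the Jahn–Teller theorem predicts a tetragonal distortion (typically axial elongation) to lift the degeneracy.

[Co(CN)6]^4-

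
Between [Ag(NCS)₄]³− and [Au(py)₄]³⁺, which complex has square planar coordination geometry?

[Au(py)₄]³⁺

For [Ag(NCS)₄]³−: Ligand charges: each isothiocyanate is −1. With an overall charge of −3 the silver centre must be in the +1 oxidation state. Group 11 minus oxidation state 1 gives a d¹⁰ configuration. A d¹⁰ ion has no crystal-field stabilisation preference between square planar and tetrahedral, so four ligands adopt the sterically favoured tetrahedral geometry. → tetrahedral.
For [Au(py)₄]³⁺: Pyridine is neutral; balancing the +3 overall charge requires Au(III). Group 11 minus oxidation state 3 gives a d⁸ configuration. A 5d d⁸ ion has a large crystal-field splitting; square planar leaves the high-energy d_{x²−y²} orbital empty and maximises CFSE. → square planar.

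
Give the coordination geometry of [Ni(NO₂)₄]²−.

square planar

Summing ligand charges against the −2 overall charge gives an oxidation state of +2 for nickel.
Group 10 minus oxidation state 2 gives a d⁸ configuration.
Coordination number: 4.
Nitro (N-bound nitrite) is a strong-field ligand (high in the spectrochemical series).
A 3d d⁸ ion with strong-field ligands gains enough CFSE to favour square planar over tetrahedral.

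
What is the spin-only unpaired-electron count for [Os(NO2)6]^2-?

Summing ligand charges against the −2 overall charge gives an oxidation state of +4 for osmium.
Os sits in group 8, so the d-electron count is 8 − 4 = 4.
The spin state decides the count: a 5d ion has a large Δₒ and is invariably low-spin.
An octahedral low-spin d⁴ ion is t₂g⁴e_g⁰, giving 2 unpaired electrons.

2 unpaired electrons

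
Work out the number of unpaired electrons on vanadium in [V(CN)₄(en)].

Each cyanide is −1; ethylenediamine is neutral; balancing the 0 overall charge requires V(IV).
Group 5 minus oxidation state 4 gives a d¹ configuration.
Counting donor atoms: 4×cyanide (monodentate) → 4 donors; 1×ethylenediamine (bidentate) → 2 donors. Coordination number = 6.
In an octahedral field the d¹ configuration is t₂g¹e_g⁰ (only one arrangement possible), giving 1 unpaired electron.

1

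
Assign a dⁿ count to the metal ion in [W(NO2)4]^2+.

d0

Ligand charges: each nitro (N-bound nitrite) is −1. With an overall charge of +2 the tungsten centre must be in the +6 oxidation state.
W sits in group 6, so the d-electron count is 6 − 6 = 0.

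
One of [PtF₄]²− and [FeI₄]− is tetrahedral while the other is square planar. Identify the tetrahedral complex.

[FeI₄]−

For [PtF₄]²−: Ligand charges: each fluoride is −1. With an overall charge of −2 the platinum centre must be in the +2 oxidation state. Platinum is a group-10 element; Pt(II) is therefore d⁸. A 5d d⁸ ion has a large crystal-field splitting; square planar leaves the high-energy d_{x²−y²} orbital empty and maximises CFSE. → square planar.
For [FeI₄]−: Each iodide is −1; balancing the −1 overall charge requires Fe(III). Group 8 minus oxidation state 3 gives a d⁵ configuration. A high-spin d⁵ ion has zero CFSE in either geometry, so four ligands adopt the sterically favoured tetrahedral geometry. → tetrahedral.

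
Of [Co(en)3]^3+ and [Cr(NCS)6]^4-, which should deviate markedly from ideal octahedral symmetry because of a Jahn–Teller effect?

[Co(en)3]^3+: Summing ligand charges against the +3 overall charge gives an oxidation state of +3 for cobalt. Co sits in group 9, so the d-electron count is 9 − 3 = 6. Co(III) has an exceptionally large octahedral splitting and is low-spin with essentially every ligand except fluoride. The d⁶ configuration leaves the e_g set evenly filled (or empty) — no strong Jahn–Teller driving force.
[Cr(NCS)6]^4-: Ligand charges: each isothiocyanate is −1. With an overall charge of −4 the chromium centre must be in the +2 oxidation state. Group 6 minus oxidation state 2 gives a d⁴ configuration. Isothiocyanate is a weak-field ligand for a first-row metal, so the complex is high-spin. The t₂g³e_g¹ (high-spin) configuration has an unevenly filled e_g set; the Jahn–Teller theorem predicts a tetragonal distortion (typically axial elongation) to lift the degeneracy.

[Cr(NCS)6]^4-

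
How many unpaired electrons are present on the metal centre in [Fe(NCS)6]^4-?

4 unpaired electrons

Each isothiocyanate is −1; balancing the −4 overall charge requires Fe(II).
Iron is a group-8 element; Fe(II) is therefore d⁶.
The spin state decides the count: Isothiocyanate is a weak-field ligand for a first-row metal, so the complex is high-spin.
An octahedral high-spin d⁶ ion is t₂g⁴e_g², giving 4 unpaired electrons.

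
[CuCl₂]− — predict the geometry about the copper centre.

Each chloride is −1; balancing the −1 overall charge requires Cu(I).
Cu sits in group 11, so the d-electron count is 11 − 1 = 10.
Coordination number: 2.
A d¹⁰ ion with only two ligands adopts a linear arrangement (sp hybridisation; no CFSE preference).

linear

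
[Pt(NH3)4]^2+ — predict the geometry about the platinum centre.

square planar

Ammonia is neutral; balancing the +2 overall charge requires Pt(II).
Pt sits in group 10, so the d-electron count is 10 − 2 = 8.
Coordination number: 4.
A 5d d⁸ ion has a large crystal-field splitting; square planar leaves the high-energy d_{x²−y²} orbital empty and maximises CFSE.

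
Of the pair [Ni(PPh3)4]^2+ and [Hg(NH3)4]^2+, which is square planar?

[Ni(PPh3)4]^2+

For [Ni(PPh3)4]^2+: Ligand charges: triphenylphosphine is neutral. With an overall charge of +2 the nickel centre must be in the +2 oxidation state. Ni sits in group 10, so the d-electron count is 10 − 2 = 8. Triphenylphosphine is a strong-field ligand (high in the spectrochemical series). A 3d d⁸ ion with strong-field ligands gains enough CFSE to favour square planar over tetrahedral. → square planar.
For [Hg(NH3)4]^2+: Ligand charges: ammonia is neutral. With an overall charge of +2 the mercury centre must be in the +2 oxidation state. Mercury is a group-12 element; Hg(II) is therefore d¹⁰. A d¹⁰ ion has no crystal-field stabilisation preference between square planar and tetrahedral, so four ligands adopt the sterically favoured tetrahedral geometry. → tetrahedral.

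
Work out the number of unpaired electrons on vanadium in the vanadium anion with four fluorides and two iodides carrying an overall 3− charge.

Summing ligand charges against the −3 overall charge gives an oxidation state of +3 for vanadium.
Group 5 minus oxidation state 3 gives a d² configuration.
In an octahedral field the d² configuration is t₂g²e_g⁰ (only one arrangement possible), giving 2 unpaired electrons.

2 unpaired electrons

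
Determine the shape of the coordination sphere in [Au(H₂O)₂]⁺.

linear

Water is neutral; balancing the +1 overall charge requires Au(I).
Group 11 minus oxidation state 1 gives a d¹⁰ configuration.
Coordination number: 2.
A d¹⁰ ion with only two ligands adopts a linear arrangement (sp hybridisation; no CFSE preference).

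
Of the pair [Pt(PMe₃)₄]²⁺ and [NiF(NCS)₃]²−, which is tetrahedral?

For [Pt(PMe₃)₄]²⁺: Summing ligand charges against the +2 overall charge gives an oxidation state of +2 for platinum. Group 10 minus oxidation state 2 gives a d⁸ configuration. A 5d d⁸ ion has a large crystal-field splitting; square planar leaves the high-energy d_{x²−y²} orbital empty and maximises CFSE. → square planar.
For [NiF(NCS)₃]²−: Ligand charges: each fluoride is −1; each isothiocyanate is −1. With an overall charge of −2 the nickel centre must be in the +2 oxidation state. Group 10 minus oxidation state 2 gives a d⁸ configuration. Fluoride and isothiocyanate are weak-field ligands. With weak-field ligands the CFSE gain from square planar is small, so a 3d d⁸ ion takes the sterically preferred tetrahedral geometry. → tetrahedral.

[NiF(NCS)₃]²−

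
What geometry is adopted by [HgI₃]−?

trigonal planar

Summing ligand charges against the −1 overall charge gives an oxidation state of +2 for mercury.
Hg sits in group 12, so the d-electron count is 12 − 2 = 10.
With 3 monodentate ligands the coordination number is 3.
Three ligands around a d¹⁰ centre minimise repulsion in a trigonal-planar arrangement.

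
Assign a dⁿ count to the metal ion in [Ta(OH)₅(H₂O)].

Summing ligand charges against the 0 overall charge gives an oxidation state of +5 for tantalum.
Tantalum is a group-5 element; Ta(V) is therefore d⁰.

d0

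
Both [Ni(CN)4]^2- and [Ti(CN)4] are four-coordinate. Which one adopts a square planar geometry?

For [Ni(CN)4]^2-: Each cyanide is −1; balancing the −2 overall charge requires Ni(II). Nickel is a group-10 element; Ni(II) is therefore d⁸. Cyanide is a strong-field ligand (high in the spectrochemical series). A 3d d⁸ ion with strong-field ligands gains enough CFSE to favour square planar over tetrahedral. → square planar.
For [Ti(CN)4]: Summing ligand charges against the 0 overall charge gives an oxidation state of +4 for titanium. Group 4 minus oxidation state 4 gives a d⁰ configuration. A d⁰ ion has no crystal-field stabilisation preference between square planar and tetrahedral, so four ligands adopt the sterically favoured tetrahedral geometry. → tetrahedral.

[Ni(CN)4]^2-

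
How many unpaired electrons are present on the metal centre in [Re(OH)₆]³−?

2 unpaired electrons

Ligand charges: each hydroxide is −1. With an overall charge of −3 the rhenium centre must be in the +3 oxidation state.
Rhenium is a group-7 element; Re(III) is therefore d⁴.
The spin state decides the count: a 5d ion has a large Δₒ and is invariably low-spin.
An octahedral low-spin d⁴ ion is t₂g⁴e_g⁰, giving 2 unpaired electrons.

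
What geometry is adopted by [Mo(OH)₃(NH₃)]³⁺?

tetrahedral

Each hydroxide is −1; ammonia is neutral; balancing the +3 overall charge requires Mo(VI).
Group 6 minus oxidation state 6 gives a d⁰ configuration.
Coordination number: 4.
A d⁰ ion has no crystal-field stabilisation preference between square planar and tetrahedral, so four ligands adopt the sterically favoured tetrahedral geometry.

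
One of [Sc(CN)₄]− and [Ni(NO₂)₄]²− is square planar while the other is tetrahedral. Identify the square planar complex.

For [Sc(CN)₄]−: Ligand charges: each cyanide is −1. With an overall charge of −1 the scandium centre must be in the +3 oxidation state. Scandium is a group-3 element; Sc(III) is therefore d⁰. A d⁰ ion has no crystal-field stabilisation preference between square planar and tetrahedral, so four ligands adopt the sterically favoured tetrahedral geometry. → tetrahedral.
For [Ni(NO₂)₄]²−: Summing ligand charges against the −2 overall charge gives an oxidation state of +2 for nickel. Group 10 minus oxidation state 2 gives a d⁸ configuration. Nitro (N-bound nitrite) is a strong-field ligand (high in the spectrochemical series). A 3d d⁸ ion with strong-field ligands gains enough CFSE to favour square planar over tetrahedral. → square planar.

[Ni(NO₂)₄]²−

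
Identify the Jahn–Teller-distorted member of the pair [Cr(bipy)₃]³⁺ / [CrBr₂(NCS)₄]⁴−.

[Cr(bipy)₃]³⁺: Summing ligand charges against the +3 overall charge gives an oxidation state of +3 for chromium. Group 6 minus oxidation state 3 gives a d³ configuration. The d³ configuration leaves the e_g set evenly filled (or empty) — no strong Jahn–Teller driving force.
[CrBr₂(NCS)₄]⁴−: Summing ligand charges against the −4 overall charge gives an oxidation state of +2 for chromium. Group 6 minus oxidation state 2 gives a d⁴ configuration. Bromide and isothiocyanate are weak-field ligands for a first-row metal, so the complex is high-spin. The t₂g³e_g¹ (high-spin) configuration has an unevenly filled e_g set; the Jahn–Teller theorem predicts a tetragonal distortion (typically axial elongation) to lift the degeneracy.

[CrBr₂(NCS)₄]⁴−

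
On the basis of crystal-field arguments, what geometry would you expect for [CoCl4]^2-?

tetrahedral

Ligand charges: each chloride is −1. With an overall charge of −2 the cobalt centre must be in the +2 oxidation state.
Group 9 minus oxidation state 2 gives a d⁷ configuration.
Coordination number: 4.
Chloride is a weak-field ligand.
For a high-spin 3d d⁷ ion with weak-field ligands the small Δₜ gives little square-planar CFSE advantage, so four ligands adopt the sterically favoured tetrahedral geometry.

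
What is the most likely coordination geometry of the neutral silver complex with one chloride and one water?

linear

Each chloride is −1; water is neutral; balancing the 0 overall charge requires Ag(I).
Group 11 minus oxidation state 1 gives a d¹⁰ configuration.
Coordination number: 2.
A d¹⁰ ion with only two ligands adopts a linear arrangement (sp hybridisation; no CFSE preference).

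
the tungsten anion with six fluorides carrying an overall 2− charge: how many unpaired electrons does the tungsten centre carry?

Ligand charges: each fluoride is −1. With an overall charge of −2 the tungsten centre must be in the +4 oxidation state.
Group 6 minus oxidation state 4 gives a d² configuration.
In an octahedral field the d² configuration is t₂g²e_g⁰ (only one arrangement possible), giving 2 unpaired electrons.

2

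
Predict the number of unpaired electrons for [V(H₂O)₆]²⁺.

Water is neutral; balancing the +2 overall charge requires V(II).
V sits in group 5, so the d-electron count is 5 − 2 = 3.
In an octahedral field the d³ configuration is t₂g³e_g⁰ (only one arrangement possible), giving 3 unpaired electrons.

3 unpaired electrons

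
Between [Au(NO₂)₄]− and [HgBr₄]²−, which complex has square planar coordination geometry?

[Au(NO₂)₄]−

For [Au(NO₂)₄]−: Ligand charges: each nitro (N-bound nitrite) is −1. With an overall charge of −1 the gold centre must be in the +3 oxidation state. Gold is a group-11 element; Au(III) is therefore d⁸. A 5d d⁸ ion has a large crystal-field splitting; square planar leaves the high-energy d_{x²−y²} orbital empty and maximises CFSE. → square planar.
For [HgBr₄]²−: Summing ligand charges against the −2 overall charge gives an oxidation state of +2 for mercury. Mercury is a group-12 element; Hg(II) is therefore d¹⁰. A d¹⁰ ion has no crystal-field stabilisation preference between square planar and tetrahedral, so four ligands adopt the sterically favoured tetrahedral geometry. → tetrahedral.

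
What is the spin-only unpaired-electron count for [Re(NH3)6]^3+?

2 unpaired electrons

Summing ligand charges against the +3 overall charge gives an oxidation state of +3 for rhenium.
Group 7 minus oxidation state 3 gives a d⁴ configuration.
The spin state decides the count: a 5d ion has a large Δₒ and is invariably low-spin.
An octahedral low-spin d⁴ ion is t₂g⁴e_g⁰, giving 2 unpaired electrons.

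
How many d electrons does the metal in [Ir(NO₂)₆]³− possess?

Ligand charges: each nitro (N-bound nitrite) is −1. With an overall charge of −3 the iridium centre must be in the +3 oxidation state.
Ir sits in group 9, so the d-electron count is 9 − 3 = 6.

d⁶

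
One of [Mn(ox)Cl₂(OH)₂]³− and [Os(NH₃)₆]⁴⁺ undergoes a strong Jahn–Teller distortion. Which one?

[Mn(ox)Cl₂(OH)₂]³−

[Mn(ox)Cl₂(OH)₂]³−: Ligand charges: each oxalate is −2; each chloride is −1; each hydroxide is −1. With an overall charge of −3 the manganese centre must be in the +3 oxidation state. Mn sits in group 7, so the d-electron count is 7 − 3 = 4. Chloride, hydroxide, and oxalate are weak-field ligands for a first-row metal, so the complex is high-spin. The t₂g³e_g¹ (high-spin) configuration has an unevenly filled e_g set; the Jahn–Teller theorem predicts a tetragonal distortion (typically axial elongation) to lift the degeneracy.
[Os(NH₃)₆]⁴⁺: Ligand charges: ammonia is neutral. With an overall charge of +4 the osmium centre must be in the +4 oxidation state. Os sits in group 8, so the d-electron count is 8 − 4 = 4. A 5d ion has a large Δₒ and is invariably low-spin. The d⁴ configuration leaves the e_g set evenly filled (or empty) — no strong Jahn–Teller driving force.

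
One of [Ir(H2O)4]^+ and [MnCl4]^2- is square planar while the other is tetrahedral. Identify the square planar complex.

[Ir(H2O)4]^+

For [Ir(H2O)4]^+: Summing ligand charges against the +1 overall charge gives an oxidation state of +1 for iridium. Iridium is a group-9 element; Ir(I) is therefore d⁸. A 5d d⁸ ion has a large crystal-field splitting; square planar leaves the high-energy d_{x²−y²} orbital empty and maximises CFSE. → square planar.
For [MnCl4]^2-: Each chloride is −1; balancing the −2 overall charge requires Mn(II). Manganese is a group-7 element; Mn(II) is therefore d⁵. A high-spin d⁵ ion has zero CFSE in either geometry, so four ligands adopt the sterically favoured tetrahedral geometry. → tetrahedral.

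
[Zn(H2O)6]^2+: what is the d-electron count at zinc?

Summing ligand charges against the +2 overall charge gives an oxidation state of +2 for zinc.
Zn sits in group 12, so the d-electron count is 12 − 2 = 10.

d¹⁰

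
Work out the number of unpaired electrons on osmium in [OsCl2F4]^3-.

1

Each chloride is −1; each fluoride is −1; balancing the −3 overall charge requires Os(III).
Os sits in group 8, so the d-electron count is 8 − 3 = 5.
The spin state decides the count: a 5d ion has a large Δₒ and is invariably low-spin.
An octahedral low-spin d⁵ ion is t₂g⁵e_g⁰, giving 1 unpaired electron.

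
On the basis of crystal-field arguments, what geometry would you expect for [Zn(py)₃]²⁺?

Summing ligand charges against the +2 overall charge gives an oxidation state of +2 for zinc.
Zinc is a group-12 element; Zn(II) is therefore d¹⁰.
With 3 monodentate ligands the coordination number is 3.
Three ligands around a d¹⁰ centre minimise repulsion in a trigonal-planar arrangement.

trigonal planar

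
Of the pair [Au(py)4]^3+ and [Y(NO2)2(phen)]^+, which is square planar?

For [Au(py)4]^3+: Ligand charges: pyridine is neutral. With an overall charge of +3 the gold centre must be in the +3 oxidation state. Au sits in group 11, so the d-electron count is 11 − 3 = 8. A 5d d⁸ ion has a large crystal-field splitting; square planar leaves the high-energy d_{x²−y²} orbital empty and maximises CFSE. → square planar.
For [Y(NO2)2(phen)]^+: Ligand charges: each nitro (N-bound nitrite) is −1; 1,10-phenanthroline is neutral. With an overall charge of +1 the yttrium centre must be in the +3 oxidation state. Group 3 minus oxidation state 3 gives a d⁰ configuration. A d⁰ ion has no crystal-field stabilisation preference between square planar and tetrahedral, so four ligands adopt the sterically favoured tetrahedral geometry. → tetrahedral.

[Au(py)4]^3+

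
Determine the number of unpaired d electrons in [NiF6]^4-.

2 unpaired electrons

Summing ligand charges against the −4 overall charge gives an oxidation state of +2 for nickel.
Nickel is a group-10 element; Ni(II) is therefore d⁸.
In an octahedral field the d⁸ configuration is t₂g⁶e_g² (only one arrangement possible), giving 2 unpaired electrons.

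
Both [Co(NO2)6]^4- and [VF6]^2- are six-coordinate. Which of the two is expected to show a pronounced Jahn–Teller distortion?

[Co(NO2)6]^4-: Each nitro (N-bound nitrite) is −1; balancing the −4 overall charge requires Co(II). Group 9 minus oxidation state 2 gives a d⁷ configuration. Nitro (N-bound nitrite) is a strong-field ligand (high in the spectrochemical series) for a first-row metal, so the complex is low-spin. The t₂g⁶e_g¹ (low-spin) configuration has an unevenly filled e_g set; the Jahn–Teller theorem predicts a tetragonal distortion (typically axial elongation) to lift the degeneracy.
[VF6]^2-: Summing ligand charges against the −2 overall charge gives an oxidation state of +4 for vanadium. V sits in group 5, so the d-electron count is 5 − 4 = 1. The d¹ configuration leaves the e_g set evenly filled (or empty) — no strong Jahn–Teller driving force.

[Co(NO2)6]^4-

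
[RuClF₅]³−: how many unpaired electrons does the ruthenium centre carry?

Summing ligand charges against the −3 overall charge gives an oxidation state of +3 for ruthenium.
Ru sits in group 8, so the d-electron count is 8 − 3 = 5.
The spin state decides the count: a 4d ion has a large Δₒ and is invariably low-spin.
An octahedral low-spin d⁵ ion is t₂g⁵e_g⁰, giving 1 unpaired electron.

1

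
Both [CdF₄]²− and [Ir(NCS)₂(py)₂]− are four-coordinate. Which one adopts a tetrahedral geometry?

[CdF₄]²−

For [CdF₄]²−: Ligand charges: each fluoride is −1. With an overall charge of −2 the cadmium centre must be in the +2 oxidation state. Cadmium is a group-12 element; Cd(II) is therefore d¹⁰. A d¹⁰ ion has no crystal-field stabilisation preference between square planar and tetrahedral, so four ligands adopt the sterically favoured tetrahedral geometry. → tetrahedral.
For [Ir(NCS)₂(py)₂]−: Summing ligand charges against the −1 overall charge gives an oxidation state of +1 for iridium. Iridium is a group-9 element; Ir(I) is therefore d⁸. A 5d d⁸ ion has a large crystal-field splitting; square planar leaves the high-energy d_{x²−y²} orbital empty and maximises CFSE. → square planar.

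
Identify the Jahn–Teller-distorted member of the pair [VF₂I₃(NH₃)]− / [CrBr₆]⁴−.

[VF₂I₃(NH₃)]−: Each fluoride is −1; each iodide is −1; ammonia is neutral; balancing the −1 overall charge requires V(IV). Vanadium is a group-5 element; V(IV) is therefore d¹. The d¹ configuration leaves the e_g set evenly filled (or empty) — no strong Jahn–Teller driving force.
[CrBr₆]⁴−: Ligand charges: each bromide is −1. With an overall charge of −4 the chromium centre must be in the +2 oxidation state. Group 6 minus oxidation state 2 gives a d⁴ configuration. Bromide is a weak-field ligand for a first-row metal, so the complex is high-spin. The t₂g³e_g¹ (high-spin) configuration has an unevenly filled e_g set; the Jahn–Teller theorem predicts a tetragonal distortion (typically axial elongation) to lift the degeneracy.

[CrBr₆]⁴−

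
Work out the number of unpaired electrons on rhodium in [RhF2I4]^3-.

Ligand charges: each fluoride is −1; each iodide is −1. With an overall charge of −3 the rhodium centre must be in the +3 oxidation state.
Rhodium is a group-9 element; Rh(III) is therefore d⁶.
The spin state decides the count: a 4d ion has a large Δₒ and is invariably low-spin.
An octahedral low-spin d⁶ ion is t₂g⁶e_g⁰, giving 0 unpaired electrons.

0 unpaired electrons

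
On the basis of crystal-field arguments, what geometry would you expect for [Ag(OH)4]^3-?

Ligand charges: each hydroxide is −1. With an overall charge of −3 the silver centre must be in the +1 oxidation state.
Group 11 minus oxidation state 1 gives a d¹⁰ configuration.
Coordination number: 4.
A d¹⁰ ion has no crystal-field stabilisation preference between square planar and tetrahedral, so four ligands adopt the sterically favoured tetrahedral geometry.

tetrahedral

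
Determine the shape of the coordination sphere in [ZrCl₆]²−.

octahedral

Each chloride is −1; balancing the −2 overall charge requires Zr(IV).
Zr sits in group 4, so the d-electron count is 4 − 4 = 0.
Coordination number: 6.
Six donors around a single metal centre give an octahedral coordination sphere.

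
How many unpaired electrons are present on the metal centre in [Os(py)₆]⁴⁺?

2

Ligand charges: pyridine is neutral. With an overall charge of +4 the osmium centre must be in the +4 oxidation state.
Osmium is a group-8 element; Os(IV) is therefore d⁴.
The spin state decides the count: a 5d ion has a large Δₒ and is invariably low-spin.
An octahedral low-spin d⁴ ion is t₂g⁴e_g⁰, giving 2 unpaired electrons.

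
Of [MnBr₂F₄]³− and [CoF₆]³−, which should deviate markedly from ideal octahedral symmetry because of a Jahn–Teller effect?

[MnBr₂F₄]³−: Each bromide is −1; each fluoride is −1; balancing the −3 overall charge requires Mn(III). Group 7 minus oxidation state 3 gives a d⁴ configuration. Bromide and fluoride are weak-field ligands for a first-row metal, so the complex is high-spin. The t₂g³e_g¹ (high-spin) configuration has an unevenly filled e_g set; the Jahn–Teller theorem predicts a tetragonal distortion (typically axial elongation) to lift the degeneracy.
[CoF₆]³−: Ligand charges: each fluoride is −1. With an overall charge of −3 the cobalt centre must be in the +3 oxidation state. Co sits in group 9, so the d-electron count is 9 − 3 = 6. Fluoride is the one ligand weak enough to leave Co(III) high-spin — [CoF₆]³⁻ is the classic exception. The d⁶ configuration leaves the e_g set evenly filled (or empty) — no strong Jahn–Teller driving force.

[MnBr₂F₄]³−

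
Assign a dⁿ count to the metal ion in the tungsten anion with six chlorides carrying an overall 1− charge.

d¹

Each chloride is −1; balancing the −1 overall charge requires W(V).
Tungsten is a group-6 element; W(V) is therefore d¹.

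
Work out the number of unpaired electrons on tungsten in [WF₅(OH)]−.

Each fluoride is −1; each hydroxide is −1; balancing the −1 overall charge requires W(V).
Group 6 minus oxidation state 5 gives a d¹ configuration.
In an octahedral field the d¹ configuration is t₂g¹e_g⁰ (only one arrangement possible), giving 1 unpaired electron.

1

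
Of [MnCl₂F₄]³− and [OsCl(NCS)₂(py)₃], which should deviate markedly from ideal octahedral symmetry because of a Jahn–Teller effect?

[MnCl₂F₄]³−

[MnCl₂F₄]³−: Each chloride is −1; each fluoride is −1; balancing the −3 overall charge requires Mn(III). Mn sits in group 7, so the d-electron count is 7 − 3 = 4. Chloride and fluoride are weak-field ligands for a first-row metal, so the complex is high-spin. The t₂g³e_g¹ (high-spin) configuration has an unevenly filled e_g set; the Jahn–Teller theorem predicts a tetragonal distortion (typically axial elongation) to lift the degeneracy.
[OsCl(NCS)₂(py)₃]: Each chloride is −1; each isothiocyanate is −1; pyridine is neutral; balancing the 0 overall charge requires Os(III). Os sits in group 8, so the d-electron count is 8 − 3 = 5. A 5d ion has a large Δₒ and is invariably low-spin. The d⁵ configuration leaves the e_g set evenly filled (or empty) — no strong Jahn–Teller driving force.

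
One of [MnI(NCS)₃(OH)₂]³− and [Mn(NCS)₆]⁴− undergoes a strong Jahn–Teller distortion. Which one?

[MnI(NCS)₃(OH)₂]³−

[MnI(NCS)₃(OH)₂]³−: Each iodide is −1; each isothiocyanate is −1; each hydroxide is −1; balancing the −3 overall charge requires Mn(III). Manganese is a group-7 element; Mn(III) is therefore d⁴. Hydroxide, iodide, and isothiocyanate are weak-field ligands for a first-row metal, so the complex is high-spin. The t₂g³e_g¹ (high-spin) configuration has an unevenly filled e_g set; the Jahn–Teller theorem predicts a tetragonal distortion (typically axial elongation) to lift the degeneracy.
[Mn(NCS)₆]⁴−: Ligand charges: each isothiocyanate is −1. With an overall charge of −4 the manganese centre must be in the +2 oxidation state. Mn sits in group 7, so the d-electron count is 7 − 2 = 5. Isothiocyanate is a weak-field ligand for a first-row metal, so the complex is high-spin. The d⁵ configuration leaves the e_g set evenly filled (or empty) — no strong Jahn–Teller driving force.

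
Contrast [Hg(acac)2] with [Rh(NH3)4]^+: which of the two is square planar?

For [Hg(acac)2]: Summing ligand charges against the 0 overall charge gives an oxidation state of +2 for mercury. Mercury is a group-12 element; Hg(II) is therefore d¹⁰. A d¹⁰ ion has no crystal-field stabilisation preference between square planar and tetrahedral, so four ligands adopt the sterically favoured tetrahedral geometry. → tetrahedral.
For [Rh(NH3)4]^+: Summing ligand charges against the +1 overall charge gives an oxidation state of +1 for rhodium. Group 9 minus oxidation state 1 gives a d⁸ configuration. A 4d d⁸ ion has a large crystal-field splitting; square planar leaves the high-energy d_{x²−y²} orbital empty and maximises CFSE. → square planar.

[Rh(NH3)4]^+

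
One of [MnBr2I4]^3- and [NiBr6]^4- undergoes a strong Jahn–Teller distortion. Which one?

[MnBr2I4]^3-: Ligand charges: each bromide is −1; each iodide is −1. With an overall charge of −3 the manganese centre must be in the +3 oxidation state. Group 7 minus oxidation state 3 gives a d⁴ configuration. Bromide and iodide are weak-field ligands for a first-row metal, so the complex is high-spin. The t₂g³e_g¹ (high-spin) configuration has an unevenly filled e_g set; the Jahn–Teller theorem predicts a tetragonal distortion (typically axial elongation) to lift the degeneracy.
[NiBr6]^4-: Ligand charges: each bromide is −1. With an overall charge of −4 the nickel centre must be in the +2 oxidation state. Group 10 minus oxidation state 2 gives a d⁸ configuration. The d⁸ configuration leaves the e_g set evenly filled (or empty) — no strong Jahn–Teller driving force.

[MnBr2I4]^3-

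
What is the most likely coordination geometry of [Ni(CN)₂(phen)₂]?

octahedral

Each cyanide is −1; 1,10-phenanthroline is neutral; balancing the 0 overall charge requires Ni(II).
Nickel is a group-10 element; Ni(II) is therefore d⁸.
Counting donor atoms: 2×cyanide (monodentate) → 2 donors; 2×1,10-phenanthroline (bidentate) → 4 donors. Coordination number = 6.
Six donors around a single metal centre give an octahedral coordination sphere.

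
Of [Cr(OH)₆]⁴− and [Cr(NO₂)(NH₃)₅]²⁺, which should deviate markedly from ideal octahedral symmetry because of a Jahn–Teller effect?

[Cr(OH)₆]⁴−: Each hydroxide is −1; balancing the −4 overall charge requires Cr(II). Cr sits in group 6, so the d-electron count is 6 − 2 = 4. Hydroxide is a weak-field ligand for a first-row metal, so the complex is high-spin. The t₂g³e_g¹ (high-spin) configuration has an unevenly filled e_g set; the Jahn–Teller theorem predicts a tetragonal distortion (typically axial elongation) to lift the degeneracy.
[Cr(NO₂)(NH₃)₅]²⁺: Summing ligand charges against the +2 overall charge gives an oxidation state of +3 for chromium. Cr sits in group 6, so the d-electron count is 6 − 3 = 3. The d³ configuration leaves the e_g set evenly filled (or empty) — no strong Jahn–Teller driving force.

[Cr(OH)₆]⁴−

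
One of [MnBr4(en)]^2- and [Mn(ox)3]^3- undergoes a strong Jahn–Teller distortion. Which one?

[MnBr4(en)]^2-: Each bromide is −1; ethylenediamine is neutral; balancing the −2 overall charge requires Mn(II). Manganese is a group-7 element; Mn(II) is therefore d⁵. Bromide is a weak-field ligand for a first-row metal, so the complex is high-spin. The d⁵ configuration leaves the e_g set evenly filled (or empty) — no strong Jahn–Teller driving force.
[Mn(ox)3]^3-: Ligand charges: each oxalate is −2. With an overall charge of −3 the manganese centre must be in the +3 oxidation state. Group 7 minus oxidation state 3 gives a d⁴ configuration. Oxalate is a weak-field ligand for a first-row metal, so the complex is high-spin. The t₂g³e_g¹ (high-spin) configuration has an unevenly filled e_g set; the Jahn–Teller theorem predicts a tetragonal distortion (typically axial elongation) to lift the degeneracy.

[Mn(ox)3]^3-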